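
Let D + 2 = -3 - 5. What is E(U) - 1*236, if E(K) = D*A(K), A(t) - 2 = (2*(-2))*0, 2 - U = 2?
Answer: -256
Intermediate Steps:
U = 0 (U = 2 - 1*2 = 2 - 2 = 0)
D = -10 (D = -2 + (-3 - 5) = -2 - 8 = -10)
A(t) = 2 (A(t) = 2 + (2*(-2))*0 = 2 - 4*0 = 2 + 0 = 2)
E(K) = -20 (E(K) = -10*2 = -20)
E(U) - 1*236 = -20 - 1*236 = -20 - 236 = -256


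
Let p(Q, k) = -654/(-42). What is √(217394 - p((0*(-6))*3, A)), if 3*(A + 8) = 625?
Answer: √10651543/7 ≈ 466.24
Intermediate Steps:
A = 601/3 (A = -8 + (⅓)*625 = -8 + 625/3 = 601/3 ≈ 200.33)
p(Q, k) = 109/7 (p(Q, k) = -654*(-1/42) = 109/7)
√(217394 - p((0*(-6))*3, A)) = √(217394 - 1*109/7) = √(217394 - 109/7) = √(1521649/7) = √10651543/7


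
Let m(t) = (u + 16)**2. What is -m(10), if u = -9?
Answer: -49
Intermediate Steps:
m(t) = 49 (m(t) = (-9 + 16)**2 = 7**2 = 49)
-m(10) = -1*49 = -49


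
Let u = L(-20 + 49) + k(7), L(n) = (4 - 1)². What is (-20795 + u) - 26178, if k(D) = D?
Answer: -46957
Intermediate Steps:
L(n) = 9 (L(n) = 3² = 9)
u = 16 (u = 9 + 7 = 16)
(-20795 + u) - 26178 = (-20795 + 16) - 26178 = -20779 - 26178 = -46957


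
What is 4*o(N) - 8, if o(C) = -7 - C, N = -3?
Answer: -24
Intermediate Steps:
4*o(N) - 8 = 4*(-7 - 1*(-3)) - 8 = 4*(-7 + 3) - 8 = 4*(-4) - 8 = -16 - 8 = -24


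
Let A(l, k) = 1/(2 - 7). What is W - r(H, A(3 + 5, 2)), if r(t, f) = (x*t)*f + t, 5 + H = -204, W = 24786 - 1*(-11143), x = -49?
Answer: 190931/5 ≈ 38186.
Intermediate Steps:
W = 35929 (W = 24786 + 11143 = 35929)
H = -209 (H = -5 - 204 = -209)
A(l, k) = -⅕ (A(l, k) = 1/(-5) = -⅕)
r(t, f) = t - 49*f*t (r(t, f) = (-49*t)*f + t = -49*f*t + t = t - 49*f*t)
W - r(H, A(3 + 5, 2)) = 35929 - (-209)*(1 - 49*(-⅕)) = 35929 - (-209)*(1 + 49/5) = 35929 - (-209)*54/5 = 35929 - 1*(-11286/5) = 35929 + 11286/5 = 190931/5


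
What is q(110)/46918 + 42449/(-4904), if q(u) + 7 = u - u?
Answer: -995828255/115042936 ≈ -8.6561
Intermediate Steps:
q(u) = -7 (q(u) = -7 + (u - u) = -7 + 0 = -7)
q(110)/46918 + 42449/(-4904) = -7/46918 + 42449/(-4904) = -7*1/46918 + 42449*(-1/4904) = -7/46918 - 42449/4904 = -995828255/115042936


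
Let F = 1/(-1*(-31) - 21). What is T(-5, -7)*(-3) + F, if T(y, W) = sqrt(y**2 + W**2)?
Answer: 1/10 - 3*sqrt(74) ≈ -25.707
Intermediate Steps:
T(y, W) = sqrt(W**2 + y**2)
F = 1/10 (F = 1/(31 - 21) = 1/10 ≈ 0.10000)
T(-5, -7)*(-3) + F = sqrt((-7)**2 + (-5)**2)*(-3) + 1/10 = sqrt(49 + 25)*(-3) + 1/10 = sqrt(74)*(-3) + 1/10 = -3*sqrt(74) + 1/10 = 1/10 - 3*sqrt(74)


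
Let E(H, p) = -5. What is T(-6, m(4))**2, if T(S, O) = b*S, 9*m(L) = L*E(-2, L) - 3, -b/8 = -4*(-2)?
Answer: 147456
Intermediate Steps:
b = -64 (b = -(-32)*(-2) = -8*8 = -64)
m(L) = -1/3 - 5*L/9 (m(L) = (L*(-5) - 3)/9 = (-5*L - 3)/9 = (-3 - 5*L)/9 = -1/3 - 5*L/9)
T(S, O) = -64*S
T(-6, m(4))**2 = (-64*(-6))**2 = 384**2 = 147456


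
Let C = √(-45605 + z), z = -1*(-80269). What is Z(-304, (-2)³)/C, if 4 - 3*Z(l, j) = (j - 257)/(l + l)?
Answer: 2167*√8666/31613568 ≈ 0.0063811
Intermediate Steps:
z = 80269
Z(l, j) = 4/3 - (-257 + j)/(6*l) (Z(l, j) = 4/3 - (j - 257)/(3*(l + l)) = 4/3 - (-257 + j)/(3*(2*l)) = 4/3 - (-257 + j)*1/(2*l)/3 = 4/3 - (-257 + j)/(6*l))
C = 2*√8666 (C = √(-45605 + 80269) = √34664 = 2*√8666 ≈ 186.18)
Z(-304, (-2)³)/C = ((⅙)*(257 - 1*(-2)³ + 8*(-304))/(-304))/((2*√8666)) = ((⅙)*(-1/304)*(257 - 1*(-8) - 2432))*(√8666/17332) = ((⅙)*(-1/304)*(257 + 8 - 2432))*(√8666/17332) = ((⅙)*(-1/304)*(-2167))*(√8666/17332) = 2167*(√8666/17332)/1824 = 2167*√8666/31613568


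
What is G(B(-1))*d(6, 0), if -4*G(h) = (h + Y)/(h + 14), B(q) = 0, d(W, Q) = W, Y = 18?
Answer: -27/14 ≈ -1.9286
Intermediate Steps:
G(h) = -(18 + h)/(4*(14 + h)) (G(h) = -(h + 18)/(4*(h + 14)) = -(18 + h)/(4*(14 + h)))
G(B(-1))*d(6, 0) = ((-18 - 1*0)/(4*(14 + 0)))*6 = ((¼)*(-18 + 0)/14)*6 = ((¼)*(1/14)*(-18))*6 = -9/28*6 = -27/14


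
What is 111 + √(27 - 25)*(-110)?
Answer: 111 - 110*√2 ≈ -44.563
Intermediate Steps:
111 + √(27 - 25)*(-110) = 111 + √2*(-110) = 111 - 110*√2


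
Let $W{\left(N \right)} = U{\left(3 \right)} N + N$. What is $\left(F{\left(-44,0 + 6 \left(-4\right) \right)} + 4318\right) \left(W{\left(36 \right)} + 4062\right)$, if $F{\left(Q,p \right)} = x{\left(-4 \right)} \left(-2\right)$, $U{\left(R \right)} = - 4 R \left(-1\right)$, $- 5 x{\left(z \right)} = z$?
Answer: $19553292$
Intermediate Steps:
$x{\left(z \right)} = - \frac{z}{5}$
$U{\left(R \right)} = 4 R$
$W{\left(N \right)} = 13 N$ ($W{\left(N \right)} = 4 \cdot 3 N + N = 12 N + N = 13 N$)
$F{\left(Q,p \right)} = - \frac{8}{5}$ ($F{\left(Q,p \right)} = \left(- \frac{1}{5}\right) \left(-4\right) \left(-2\right) = \frac{4}{5} \left(-2\right) = - \frac{8}{5}$)
$\left(F{\left(-44,0 + 6 \left(-4\right) \right)} + 4318\right) \left(W{\left(36 \right)} + 4062\right) = \left(- \frac{8}{5} + 4318\right) \left(13 \cdot 36 + 4062\right) = \frac{21582 \left(468 + 4062\right)}{5} = \frac{21582}{5} \cdot 4530 = 19553292$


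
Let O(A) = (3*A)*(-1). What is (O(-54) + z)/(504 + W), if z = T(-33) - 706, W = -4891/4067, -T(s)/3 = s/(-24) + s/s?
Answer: -17931403/16359016 ≈ -1.0961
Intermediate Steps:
O(A) = -3*A
T(s) = -3 + s/8 (T(s) = -3*(s/(-24) + s/s) = -3*(s*(-1/24) + 1) = -3*(-s/24 + 1) = -3*(1 - s/24) = -3 + s/8)
W = -4891/4067 (W = -4891*1/4067 = -4891/4067 ≈ -1.2026)
z = -5705/8 (z = (-3 + (⅛)*(-33)) - 706 = (-3 - 33/8) - 706 = -57/8 - 706 = -5705/8 ≈ -713.13)
(O(-54) + z)/(504 + W) = (-3*(-54) - 5705/8)/(504 - 4891/4067) = (162 - 5705/8)/(2044877/4067) = -4409/8*4067/2044877 = -17931403/16359016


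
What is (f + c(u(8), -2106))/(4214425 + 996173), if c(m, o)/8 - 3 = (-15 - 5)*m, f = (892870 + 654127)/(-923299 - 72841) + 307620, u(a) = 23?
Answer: 100929717321/1730161697240 ≈ 0.058335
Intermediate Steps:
f = 306431039803/996140 (f = 1546997/(-996140) + 307620 = 1546997*(-1/996140) + 307620 = -1546997/996140 + 307620 = 306431039803/996140 ≈ 3.0762e+5)
c(m, o) = 24 - 160*m (c(m, o) = 24 + 8*((-15 - 5)*m) = 24 + 8*(-20*m) = 24 - 160*m)
(f + c(u(8), -2106))/(4214425 + 996173) = (306431039803/996140 + (24 - 160*23))/(4214425 + 996173) = (306431039803/996140 + (24 - 3680))/5210598 = (306431039803/996140 - 3656)*(1/5210598) = (302789151963/996140)*(1/5210598) = 100929717321/1730161697240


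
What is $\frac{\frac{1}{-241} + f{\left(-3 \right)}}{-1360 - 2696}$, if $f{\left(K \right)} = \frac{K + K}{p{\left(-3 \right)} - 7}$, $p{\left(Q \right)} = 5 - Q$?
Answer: $\frac{1447}{977496} \approx 0.0014803$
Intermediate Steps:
$f{\left(K \right)} = 2 K$ ($f{\left(K \right)} = \frac{K + K}{\left(5 - -3\right) - 7} = \frac{2 K}{\left(5 + 3\right) - 7} = \frac{2 K}{8 - 7} = \frac{2 K}{1} = 2 K 1 = 2 K$)
$\frac{\frac{1}{-241} + f{\left(-3 \right)}}{-1360 - 2696} = \frac{\frac{1}{-241} + 2 \left(-3\right)}{-1360 - 2696} = \frac{- \frac{1}{241} - 6}{-4056} = \left(- \frac{1447}{241}\right) \left(- \frac{1}{4056}\right) = \frac{1447}{977496}$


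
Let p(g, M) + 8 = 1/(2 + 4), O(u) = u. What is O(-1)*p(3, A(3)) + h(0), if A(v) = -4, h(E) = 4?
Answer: 71/6 ≈ 11.833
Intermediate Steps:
p(g, M) = -47/6 (p(g, M) = -8 + 1/(2 + 4) = -8 + 1/6 = -8 + ⅙ = -47/6)
O(-1)*p(3, A(3)) + h(0) = -1*(-47/6) + 4 = 47/6 + 4 = 71/6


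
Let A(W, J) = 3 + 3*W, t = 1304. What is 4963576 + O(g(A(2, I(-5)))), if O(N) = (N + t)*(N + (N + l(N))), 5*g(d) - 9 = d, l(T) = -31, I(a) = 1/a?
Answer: 123311378/25 ≈ 4.9325e+6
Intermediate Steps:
g(d) = 9/5 + d/5
O(N) = (-31 + 2*N)*(1304 + N) (O(N) = (N + 1304)*(N + (N - 31)) = (1304 + N)*(N + (-31 + N)) = (1304 + N)*(-31 + 2*N) = (-31 + 2*N)*(1304 + N))
4963576 + O(g(A(2, I(-5)))) = 4963576 + (-40424 + 2*(9/5 + (3 + 3*2)/5)² + 2577*(9/5 + (3 + 3*2)/5)) = 4963576 + (-40424 + 2*(9/5 + (3 + 6)/5)² + 2577*(9/5 + (3 + 6)/5)) = 4963576 + (-40424 + 2*(9/5 + (⅕)*9)² + 2577*(9/5 + (⅕)*9)) = 4963576 + (-40424 + 2*(9/5 + 9/5)² + 2577*(9/5 + 9/5)) = 4963576 + (-40424 + 2*(18/5)² + 2577*(18/5)) = 4963576 + (-40424 + 2*(324/25) + 46386/5) = 4963576 + (-40424 + 648/25 + 46386/5) = 4963576 - 778022/25 = 123311378/25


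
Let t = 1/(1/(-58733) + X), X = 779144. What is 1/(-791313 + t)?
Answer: -45761464551/36211641798186730 ≈ -1.2637e-6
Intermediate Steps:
t = 58733/45761464551 (t = 1/(1/(-58733) + 779144) = 1/(-1/58733 + 779144) = 1/(45761464551/58733) = 58733/45761464551 ≈ 1.2835e-6)
1/(-791313 + t) = 1/(-791313 + 58733/45761464551) = 1/(-36211641798186730/45761464551) = -45761464551/36211641798186730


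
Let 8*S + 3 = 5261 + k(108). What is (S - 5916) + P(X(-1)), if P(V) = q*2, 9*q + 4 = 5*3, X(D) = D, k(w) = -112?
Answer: -189731/36 ≈ -5270.3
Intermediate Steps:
q = 11/9 (q = -4/9 + (5*3)/9 = -4/9 + (⅑)*15 = -4/9 + 5/3 = 11/9 ≈ 1.2222)
S = 2573/4 (S = -3/8 + (5261 - 112)/8 = -3/8 + (⅛)*5149 = -3/8 + 5149/8 = 2573/4 ≈ 643.25)
P(V) = 22/9 (P(V) = (11/9)*2 = 22/9)
(S - 5916) + P(X(-1)) = (2573/4 - 5916) + 22/9 = -21091/4 + 22/9 = -189731/36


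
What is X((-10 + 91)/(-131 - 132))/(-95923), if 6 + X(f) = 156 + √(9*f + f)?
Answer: -150/95923 - 9*I*√2630/25227749 ≈ -0.0015638 - 1.8295e-5*I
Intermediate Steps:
X(f) = 150 + √10*√f (X(f) = -6 + (156 + √(9*f + f)) = -6 + (156 + √(10*f)) = -6 + (156 + √10*√f) = 150 + √10*√f)
X((-10 + 91)/(-131 - 132))/(-95923) = (150 + √10*√((-10 + 91)/(-131 - 132)))/(-95923) = (150 + √10*√(81/(-263)))*(-1/95923) = (150 + √10*√(81*(-1/263)))*(-1/95923) = (150 + √10*√(-81/263))*(-1/95923) = (150 + √10*(9*I*√263/263))*(-1/95923) = (150 + 9*I*√2630/263)*(-1/95923) = -150/95923 - 9*I*√2630/25227749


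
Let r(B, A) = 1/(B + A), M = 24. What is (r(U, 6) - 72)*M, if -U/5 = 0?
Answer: -1724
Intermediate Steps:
U = 0 (U = -5*0 = 0)
r(B, A) = 1/(A + B)
(r(U, 6) - 72)*M = (1/(6 + 0) - 72)*24 = (1/6 - 72)*24 = (⅙ - 72)*24 = -431/6*24 = -1724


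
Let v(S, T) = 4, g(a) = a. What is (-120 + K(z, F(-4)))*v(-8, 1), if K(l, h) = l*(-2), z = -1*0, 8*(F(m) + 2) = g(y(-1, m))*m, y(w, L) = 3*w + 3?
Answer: -480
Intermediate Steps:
y(w, L) = 3 + 3*w
F(m) = -2 (F(m) = -2 + ((3 + 3*(-1))*m)/8 = -2 + ((3 - 3)*m)/8 = -2 + (0*m)/8 = -2 + (1/8)*0 = -2 + 0 = -2)
z = 0
K(l, h) = -2*l
(-120 + K(z, F(-4)))*v(-8, 1) = (-120 - 2*0)*4 = (-120 + 0)*4 = -120*4 = -480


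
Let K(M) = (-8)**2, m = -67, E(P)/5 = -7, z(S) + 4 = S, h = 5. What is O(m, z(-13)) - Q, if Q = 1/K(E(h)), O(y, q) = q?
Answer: -1089/64 ≈ -17.016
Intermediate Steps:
z(S) = -4 + S
E(P) = -35 (E(P) = 5*(-7) = -35)
K(M) = 64
Q = 1/64 ≈ 0.015625
O(m, z(-13)) - Q = (-4 - 13) - 1*1/64 = -17 - 1/64 = -1089/64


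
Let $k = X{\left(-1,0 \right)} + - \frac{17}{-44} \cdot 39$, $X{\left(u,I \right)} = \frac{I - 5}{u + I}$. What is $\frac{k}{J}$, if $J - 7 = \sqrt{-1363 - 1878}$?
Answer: $\frac{883}{20680} - \frac{883 i \sqrt{3241}}{144760} \approx 0.042698 - 0.34726 i$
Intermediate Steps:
$X{\left(u,I \right)} = \frac{-5 + I}{I + u}$
$J = 7 + i \sqrt{3241}$ ($J = 7 + \sqrt{-1363 - 1878} = 7 + \sqrt{-3241} = 7 + i \sqrt{3241} \approx 7.0 + 56.93 i$)
$k = \frac{883}{44}$ ($k = \frac{-5 + 0}{0 - 1} + - \frac{17}{-44} \cdot 39 = \frac{1}{-1} \left(-5\right) + \left(-17\right) \left(- \frac{1}{44}\right) 39 = \left(-1\right) \left(-5\right) + \frac{17}{44} \cdot 39 = 5 + \frac{663}{44} = \frac{883}{44} \approx 20.068$)
$\frac{k}{J} = \frac{883}{44 \left(7 + i \sqrt{3241}\right)}$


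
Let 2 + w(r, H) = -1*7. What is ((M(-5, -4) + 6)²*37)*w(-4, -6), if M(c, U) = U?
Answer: -1332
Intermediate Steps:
w(r, H) = -9 (w(r, H) = -2 - 1*7 = -2 - 7 = -9)
((M(-5, -4) + 6)²*37)*w(-4, -6) = ((-4 + 6)²*37)*(-9) = (2²*37)*(-9) = (4*37)*(-9) = 148*(-9) = -1332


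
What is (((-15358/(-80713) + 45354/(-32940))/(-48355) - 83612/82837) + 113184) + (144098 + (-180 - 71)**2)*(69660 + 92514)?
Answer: 59613178453814570730788738339/1774931447348149950 ≈ 3.3586e+10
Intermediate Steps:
(((-15358/(-80713) + 45354/(-32940))/(-48355) - 83612/82837) + 113184) + (144098 + (-180 - 71)**2)*(69660 + 92514) = (((-15358*(-1/80713) + 45354*(-1/32940))*(-1/48355) - 83612*1/82837) + 113184) + (144098 + (-251)**2)*162174 = (((15358/80713 - 7559/5490)*(-1/48355) - 83612/82837) + 113184) + (144098 + 63001)*162174 = ((-525794147/443114370*(-1/48355) - 83612/82837) + 113184) + 207099*162174 = ((525794147/21426795361350 - 83612/82837) + 113184) + 33586073226 = (-1791493658543441161/1774931447348149950 + 113184) + 33586073226 = 200892049442994460499639/1774931447348149950 + 33586073226 = 59613178453814570730788738339/1774931447348149950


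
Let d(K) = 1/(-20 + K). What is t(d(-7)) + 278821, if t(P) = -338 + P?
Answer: 7519040/27 ≈ 2.7848e+5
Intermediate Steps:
t(d(-7)) + 278821 = (-338 + 1/(-20 - 7)) + 278821 = (-338 + 1/(-27)) + 278821 = (-338 - 1/27) + 278821 = -9127/27 + 278821 = 7519040/27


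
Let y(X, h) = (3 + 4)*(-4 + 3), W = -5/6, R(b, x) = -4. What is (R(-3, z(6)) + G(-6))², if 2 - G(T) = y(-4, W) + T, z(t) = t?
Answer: 121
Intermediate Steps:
W = -⅚ (W = -5*⅙ = -⅚ ≈ -0.83333)
y(X, h) = -7 (y(X, h) = 7*(-1) = -7)
G(T) = 9 - T (G(T) = 2 - (-7 + T) = 2 + (7 - T) = 9 - T)
(R(-3, z(6)) + G(-6))² = (-4 + (9 - 1*(-6)))² = (-4 + (9 + 6))² = (-4 + 15)² = 11² = 121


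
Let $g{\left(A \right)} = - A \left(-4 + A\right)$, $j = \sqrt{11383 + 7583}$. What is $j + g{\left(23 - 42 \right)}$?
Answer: $-437 + \sqrt{18966} \approx -299.28$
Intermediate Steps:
$j = \sqrt{18966} \approx 137.72$
$g{\left(A \right)} = - A \left(-4 + A\right)$
$j + g{\left(23 - 42 \right)} = \sqrt{18966} + \left(23 - 42\right) \left(4 - \left(23 - 42\right)\right) = \sqrt{18966} - 19 \left(4 - -19\right) = \sqrt{18966} - 19 \left(4 + 19\right) = \sqrt{18966} - 437 = -437 + \sqrt{18966}$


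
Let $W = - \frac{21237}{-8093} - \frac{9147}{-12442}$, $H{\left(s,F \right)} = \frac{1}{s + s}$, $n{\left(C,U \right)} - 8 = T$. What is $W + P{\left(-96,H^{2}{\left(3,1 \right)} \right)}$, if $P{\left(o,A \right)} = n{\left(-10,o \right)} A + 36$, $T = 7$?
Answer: $\frac{24030988211}{604158636} \approx 39.776$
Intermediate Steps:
$n{\left(C,U \right)} = 15$ ($n{\left(C,U \right)} = 8 + 7 = 15$)
$H{\left(s,F \right)} = \frac{1}{2 s}$
$P{\left(o,A \right)} = 36 + 15 A$ ($P{\left(o,A \right)} = 15 A + 36 = 36 + 15 A$)
$W = \frac{338257425}{100693106}$ ($W = \left(-21237\right) \left(- \frac{1}{8093}\right) - - \frac{9147}{12442} = \frac{21237}{8093} + \frac{9147}{12442} = \frac{338257425}{100693106} \approx 3.3593$)
$W + P{\left(-96,H^{2}{\left(3,1 \right)} \right)} = \frac{338257425}{100693106} + \left(36 + 15 \left(\frac{1}{2 \cdot 3}\right)^{2}\right) = \frac{338257425}{100693106} + \left(36 + 15 \left(\frac{1}{2} \cdot \frac{1}{3}\right)^{2}\right) = \frac{338257425}{100693106} + \left(36 + \frac{15}{36}\right) = \frac{338257425}{100693106} + \left(36 + 15 \cdot \frac{1}{36}\right) = \frac{338257425}{100693106} + \left(36 + \frac{5}{12}\right) = \frac{338257425}{100693106} + \frac{437}{12} = \frac{24030988211}{604158636}$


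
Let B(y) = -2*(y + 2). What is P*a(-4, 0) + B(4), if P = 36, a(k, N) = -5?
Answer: -192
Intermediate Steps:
B(y) = -4 - 2*y (B(y) = -2*(2 + y) = -4 - 2*y)
P*a(-4, 0) + B(4) = 36*(-5) + (-4 - 2*4) = -180 + (-4 - 8) = -180 - 12 = -192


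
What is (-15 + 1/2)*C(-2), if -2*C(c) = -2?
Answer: -29/2 ≈ -14.500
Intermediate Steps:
C(c) = 1 (C(c) = -1/2*(-2) = 1)
(-15 + 1/2)*C(-2) = (-15 + 1/2)*1 = -29/2*1 = -29/2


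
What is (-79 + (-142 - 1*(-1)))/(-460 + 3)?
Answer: 220/457 ≈ 0.48140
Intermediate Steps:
(-79 + (-142 - 1*(-1)))/(-460 + 3) = (-79 + (-142 + 1))/(-457) = (-79 - 141)*(-1/457) = -220*(-1/457) = 220/457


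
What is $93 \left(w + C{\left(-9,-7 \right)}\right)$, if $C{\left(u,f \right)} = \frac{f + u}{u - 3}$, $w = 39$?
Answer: $3751$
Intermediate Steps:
$C{\left(u,f \right)} = \frac{f + u}{-3 + u}$
$93 \left(w + C{\left(-9,-7 \right)}\right) = 93 \left(39 + \frac{-7 - 9}{-3 - 9}\right) = 93 \left(39 + \frac{1}{-12} \left(-16\right)\right) = 93 \left(39 - - \frac{4}{3}\right) = 93 \left(39 + \frac{4}{3}\right) = 93 \cdot \frac{121}{3} = 3751$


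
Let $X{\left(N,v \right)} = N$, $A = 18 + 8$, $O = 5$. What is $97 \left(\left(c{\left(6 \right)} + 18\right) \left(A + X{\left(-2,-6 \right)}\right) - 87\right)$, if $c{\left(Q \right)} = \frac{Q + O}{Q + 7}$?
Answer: $\frac{460653}{13} \approx 35435.0$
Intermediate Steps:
$A = 26$
$c{\left(Q \right)} = \frac{5 + Q}{7 + Q}$ ($c{\left(Q \right)} = \frac{Q + 5}{Q + 7} = \frac{5 + Q}{7 + Q}$)
$97 \left(\left(c{\left(6 \right)} + 18\right) \left(A + X{\left(-2,-6 \right)}\right) - 87\right) = 97 \left(\left(\frac{5 + 6}{7 + 6} + 18\right) \left(26 - 2\right) - 87\right) = 97 \left(\left(\frac{1}{13} \cdot 11 + 18\right) 24 - 87\right) = 97 \left(\left(\frac{11}{13} + 18\right) 24 - 87\right) = 97 \left(\frac{245}{13} \cdot 24 - 87\right) = 97 \left(\frac{5880}{13} - 87\right) = 97 \cdot \frac{4749}{13} = \frac{460653}{13}$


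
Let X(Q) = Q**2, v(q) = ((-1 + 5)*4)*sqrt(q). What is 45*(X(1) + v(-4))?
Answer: 45 + 1440*I ≈ 45.0 + 1440.0*I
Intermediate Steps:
v(q) = 16*sqrt(q) (v(q) = (4*4)*sqrt(q) = 16*sqrt(q))
45*(X(1) + v(-4)) = 45*(1**2 + 16*sqrt(-4)) = 45*(1 + 16*(2*I)) = 45*(1 + 32*I) = 45 + 1440*I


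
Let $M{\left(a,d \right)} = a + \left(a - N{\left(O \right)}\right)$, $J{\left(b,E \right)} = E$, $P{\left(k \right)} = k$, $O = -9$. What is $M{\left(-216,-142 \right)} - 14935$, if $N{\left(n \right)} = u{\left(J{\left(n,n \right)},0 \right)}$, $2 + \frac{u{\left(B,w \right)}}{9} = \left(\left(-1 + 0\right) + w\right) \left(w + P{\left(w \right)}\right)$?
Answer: $-15349$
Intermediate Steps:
$u{\left(B,w \right)} = -18 + 18 w \left(-1 + w\right)$ ($u{\left(B,w \right)} = -18 + 9 \left(\left(-1 + 0\right) + w\right) \left(w + w\right) = -18 + 9 \left(-1 + w\right) 2 w = -18 + 9 \cdot 2 w \left(-1 + w\right) = -18 + 18 w \left(-1 + w\right)$)
$N{\left(n \right)} = -18$ ($N{\left(n \right)} = -18 - 0 + 18 \cdot 0^{2} = -18 + 0 + 18 \cdot 0 = -18 + 0 + 0 = -18$)
$M{\left(a,d \right)} = 18 + 2 a$ ($M{\left(a,d \right)} = a + \left(a - -18\right) = a + \left(a + 18\right) = a + \left(18 + a\right) = 18 + 2 a$)
$M{\left(-216,-142 \right)} - 14935 = \left(18 + 2 \left(-216\right)\right) - 14935 = \left(18 - 432\right) - 14935 = -414 - 14935 = -15349$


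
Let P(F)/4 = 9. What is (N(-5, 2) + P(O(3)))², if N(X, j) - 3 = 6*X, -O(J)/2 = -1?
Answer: 81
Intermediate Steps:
O(J) = 2 (O(J) = -2*(-1) = 2)
P(F) = 36 (P(F) = 4*9 = 36)
N(X, j) = 3 + 6*X
(N(-5, 2) + P(O(3)))² = ((3 + 6*(-5)) + 36)² = ((3 - 30) + 36)² = (-27 + 36)² = 9² = 81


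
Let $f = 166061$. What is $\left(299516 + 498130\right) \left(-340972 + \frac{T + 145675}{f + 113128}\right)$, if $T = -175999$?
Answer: $- \frac{8436937670797408}{31021} \approx -2.7197 \cdot 10^{11}$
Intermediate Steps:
$\left(299516 + 498130\right) \left(-340972 + \frac{T + 145675}{f + 113128}\right) = \left(299516 + 498130\right) \left(-340972 + \frac{-175999 + 145675}{166061 + 113128}\right) = 797646 \left(-340972 - \frac{30324}{279189}\right) = 797646 \left(-340972 - \frac{10108}{93063}\right) = 797646 \left(- \frac{31731887344}{93063}\right) = - \frac{8436937670797408}{31021}$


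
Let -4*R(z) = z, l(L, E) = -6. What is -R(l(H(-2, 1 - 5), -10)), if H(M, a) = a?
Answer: -3/2 ≈ -1.5000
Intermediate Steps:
R(z) = -z/4
-R(l(H(-2, 1 - 5), -10)) = -(-1)*(-6)/4 = -1*3/2 = -3/2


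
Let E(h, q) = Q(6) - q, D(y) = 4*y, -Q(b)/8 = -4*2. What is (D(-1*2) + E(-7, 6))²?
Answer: 2500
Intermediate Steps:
Q(b) = 64 (Q(b) = -(-32)*2 = -8*(-8) = 64)
E(h, q) = 64 - q
(D(-1*2) + E(-7, 6))² = (4*(-1*2) + (64 - 1*6))² = (4*(-2) + (64 - 6))² = (-8 + 58)² = 50² = 2500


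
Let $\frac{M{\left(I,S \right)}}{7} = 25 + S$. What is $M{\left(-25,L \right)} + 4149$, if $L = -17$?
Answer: $4205$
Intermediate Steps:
$M{\left(I,S \right)} = 175 + 7 S$ ($M{\left(I,S \right)} = 7 \left(25 + S\right) = 175 + 7 S$)
$M{\left(-25,L \right)} + 4149 = \left(175 + 7 \left(-17\right)\right) + 4149 = \left(175 - 119\right) + 4149 = 56 + 4149 = 4205$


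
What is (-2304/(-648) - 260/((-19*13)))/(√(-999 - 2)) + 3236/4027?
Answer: 3236/4027 - 788*I*√1001/171171 ≈ 0.80358 - 0.14565*I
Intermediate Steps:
(-2304/(-648) - 260/((-19*13)))/(√(-999 - 2)) + 3236/4027 = (-2304*(-1/648) - 260/(-247))/(√(-1001)) + 3236*(1/4027) = (32/9 - 260*(-1/247))/((I*√1001)) + 3236/4027 = (32/9 + 20/19)*(-I*√1001/1001) + 3236/4027 = 788*(-I*√1001/1001)/171 + 3236/4027 = -788*I*√1001/171171 + 3236/4027 = 3236/4027 - 788*I*√1001/171171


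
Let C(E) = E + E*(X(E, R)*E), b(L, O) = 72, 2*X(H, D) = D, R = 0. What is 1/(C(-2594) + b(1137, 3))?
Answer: -1/2522 ≈ -0.00039651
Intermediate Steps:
X(H, D) = D/2
C(E) = E (C(E) = E + E*(((½)*0)*E) = E + E*(0*E) = E + E*0 = E + 0 = E)
1/(C(-2594) + b(1137, 3)) = 1/(-2594 + 72) = 1/(-2522) = -1/2522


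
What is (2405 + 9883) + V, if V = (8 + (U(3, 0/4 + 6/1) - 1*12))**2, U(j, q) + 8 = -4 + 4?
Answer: 12432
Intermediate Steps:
U(j, q) = -8 (U(j, q) = -8 + (-4 + 4) = -8 + 0 = -8)
V = 144 (V = (8 + (-8 - 1*12))**2 = (8 + (-8 - 12))**2 = (8 - 20)**2 = (-12)**2 = 144)
(2405 + 9883) + V = (2405 + 9883) + 144 = 12288 + 144 = 12432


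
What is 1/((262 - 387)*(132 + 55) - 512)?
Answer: -1/23887 ≈ -4.1864e-5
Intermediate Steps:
1/((262 - 387)*(132 + 55) - 512) = 1/(-125*187 - 512) = 1/(-23375 - 512) = 1/(-23887) = -1/23887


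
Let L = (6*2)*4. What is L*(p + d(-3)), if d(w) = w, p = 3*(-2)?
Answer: -432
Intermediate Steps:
p = -6
L = 48 (L = 12*4 = 48)
L*(p + d(-3)) = 48*(-6 - 3) = 48*(-9) = -432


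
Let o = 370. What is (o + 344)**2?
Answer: 509796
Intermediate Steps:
(o + 344)**2 = (370 + 344)**2 = 714**2 = 509796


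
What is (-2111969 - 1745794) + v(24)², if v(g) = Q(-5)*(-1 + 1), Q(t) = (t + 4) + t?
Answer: -3857763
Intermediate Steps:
Q(t) = 4 + 2*t (Q(t) = (4 + t) + t = 4 + 2*t)
v(g) = 0 (v(g) = (4 + 2*(-5))*(-1 + 1) = (4 - 10)*0 = -6*0 = 0)
(-2111969 - 1745794) + v(24)² = (-2111969 - 1745794) + 0² = -3857763 + 0 = -3857763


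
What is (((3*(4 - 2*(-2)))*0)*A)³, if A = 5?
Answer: 0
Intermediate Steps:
(((3*(4 - 2*(-2)))*0)*A)³ = (((3*(4 - 2*(-2)))*0)*5)³ = (((3*(4 + 4))*0)*5)³ = (((3*8)*0)*5)³ = ((24*0)*5)³ = (0*5)³ = 0³ = 0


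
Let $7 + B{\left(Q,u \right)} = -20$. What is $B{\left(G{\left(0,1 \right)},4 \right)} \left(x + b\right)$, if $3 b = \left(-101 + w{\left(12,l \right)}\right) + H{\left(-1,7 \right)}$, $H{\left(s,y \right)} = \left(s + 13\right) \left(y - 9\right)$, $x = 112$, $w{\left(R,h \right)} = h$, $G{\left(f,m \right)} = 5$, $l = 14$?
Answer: $-2025$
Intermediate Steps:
$B{\left(Q,u \right)} = -27$ ($B{\left(Q,u \right)} = -7 - 20 = -27$)
$H{\left(s,y \right)} = \left(-9 + y\right) \left(13 + s\right)$ ($H{\left(s,y \right)} = \left(13 + s\right) \left(-9 + y\right) = \left(-9 + y\right) \left(13 + s\right)$)
$b = -37$ ($b = \frac{\left(-101 + 14\right) - 24}{3} = \frac{-87 + \left(-117 + 9 + 91 - 7\right)}{3} = \frac{-87 - 24}{3} = \frac{1}{3} \left(-111\right) = -37$)
$B{\left(G{\left(0,1 \right)},4 \right)} \left(x + b\right) = - 27 \left(112 - 37\right) = \left(-27\right) 75 = -2025$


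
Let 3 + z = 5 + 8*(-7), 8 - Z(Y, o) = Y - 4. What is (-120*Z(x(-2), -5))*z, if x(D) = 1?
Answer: 71280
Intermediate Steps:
Z(Y, o) = 12 - Y (Z(Y, o) = 8 - (Y - 4) = 8 - (-4 + Y) = 8 + (4 - Y) = 12 - Y)
z = -54 (z = -3 + (5 + 8*(-7)) = -3 + (5 - 56) = -3 - 51 = -54)
(-120*Z(x(-2), -5))*z = -120*(12 - 1*1)*(-54) = -120*(12 - 1)*(-54) = -120*11*(-54) = -1320*(-54) = 71280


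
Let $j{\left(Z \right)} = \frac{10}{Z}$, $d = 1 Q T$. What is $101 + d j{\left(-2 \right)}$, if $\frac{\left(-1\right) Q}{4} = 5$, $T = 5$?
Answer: $601$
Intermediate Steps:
$Q = -20$ ($Q = \left(-4\right) 5 = -20$)
$d = -100$ ($d = 1 \left(-20\right) 5 = \left(-20\right) 5 = -100$)
$101 + d j{\left(-2 \right)} = 101 - 100 \frac{10}{-2} = 101 - 100 \cdot 10 \left(- \frac{1}{2}\right) = 101 - -500 = 101 + 500 = 601$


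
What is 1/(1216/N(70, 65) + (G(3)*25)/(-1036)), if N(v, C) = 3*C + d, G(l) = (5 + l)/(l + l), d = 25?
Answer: 42735/234833 ≈ 0.18198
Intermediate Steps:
G(l) = (5 + l)/(2*l) (G(l) = (5 + l)/((2*l)) = (5 + l)*(1/(2*l)) = (5 + l)/(2*l))
N(v, C) = 25 + 3*C (N(v, C) = 3*C + 25 = 25 + 3*C)
1/(1216/N(70, 65) + (G(3)*25)/(-1036)) = 1/(1216/(25 + 3*65) + (((½)*(5 + 3)/3)*25)/(-1036)) = 1/(1216/(25 + 195) + (((½)*(⅓)*8)*25)*(-1/1036)) = 1/(1216/220 + ((4/3)*25)*(-1/1036)) = 1/(1216*(1/220) + (100/3)*(-1/1036)) = 1/(304/55 - 25/777) = 1/(234833/42735) = 42735/234833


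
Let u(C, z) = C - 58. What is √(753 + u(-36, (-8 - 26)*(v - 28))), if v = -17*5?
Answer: √659 ≈ 25.671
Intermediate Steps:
v = -85
u(C, z) = -58 + C
√(753 + u(-36, (-8 - 26)*(v - 28))) = √(753 + (-58 - 36)) = √(753 - 94) = √659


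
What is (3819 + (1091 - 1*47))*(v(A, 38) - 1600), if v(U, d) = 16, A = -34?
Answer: -7702992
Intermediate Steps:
(3819 + (1091 - 1*47))*(v(A, 38) - 1600) = (3819 + (1091 - 1*47))*(16 - 1600) = (3819 + (1091 - 47))*(-1584) = (3819 + 1044)*(-1584) = 4863*(-1584) = -7702992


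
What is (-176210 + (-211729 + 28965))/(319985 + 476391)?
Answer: -25641/56884 ≈ -0.45076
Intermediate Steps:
(-176210 + (-211729 + 28965))/(319985 + 476391) = (-176210 - 182764)/796376 = -358974*1/796376 = -25641/56884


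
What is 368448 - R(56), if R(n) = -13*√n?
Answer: 368448 + 26*√14 ≈ 3.6855e+5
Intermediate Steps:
368448 - R(56) = 368448 - (-13)*√56 = 368448 - (-13)*2*√14 = 368448 - (-26)*√14 = 368448 + 26*√14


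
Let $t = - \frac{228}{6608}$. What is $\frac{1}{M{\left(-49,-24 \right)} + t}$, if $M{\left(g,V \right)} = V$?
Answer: $- \frac{1652}{39705} \approx -0.041607$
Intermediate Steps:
$t = - \frac{57}{1652}$ ($t = \left(-228\right) \frac{1}{6608} = - \frac{57}{1652} \approx -0.034504$)
$\frac{1}{M{\left(-49,-24 \right)} + t} = \frac{1}{-24 - \frac{57}{1652}} = \frac{1}{- \frac{39705}{1652}} = - \frac{1652}{39705}$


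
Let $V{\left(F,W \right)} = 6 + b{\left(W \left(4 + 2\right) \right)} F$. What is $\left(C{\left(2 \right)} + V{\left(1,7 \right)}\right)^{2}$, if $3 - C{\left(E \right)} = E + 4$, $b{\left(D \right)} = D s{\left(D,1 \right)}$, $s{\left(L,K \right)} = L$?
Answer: $3122289$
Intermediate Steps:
$b{\left(D \right)} = D^{2}$ ($b{\left(D \right)} = D D = D^{2}$)
$C{\left(E \right)} = -1 - E$ ($C{\left(E \right)} = 3 - \left(E + 4\right) = 3 - \left(4 + E\right) = -1 - E$)
$V{\left(F,W \right)} = 6 + 36 F W^{2}$ ($V{\left(F,W \right)} = 6 + \left(W \left(4 + 2\right)\right)^{2} F = 6 + \left(W 6\right)^{2} F = 6 + \left(6 W\right)^{2} F = 6 + 36 W^{2} F = 6 + 36 F W^{2}$)
$\left(C{\left(2 \right)} + V{\left(1,7 \right)}\right)^{2} = \left(\left(-1 - 2\right) + \left(6 + 36 \cdot 1 \cdot 7^{2}\right)\right)^{2} = \left(\left(-1 - 2\right) + \left(6 + 36 \cdot 1 \cdot 49\right)\right)^{2} = \left(-3 + \left(6 + 1764\right)\right)^{2} = \left(-3 + 1770\right)^{2} = 1767^{2} = 3122289$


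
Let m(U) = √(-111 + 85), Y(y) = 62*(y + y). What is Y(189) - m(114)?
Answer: 23436 - I*√26 ≈ 23436.0 - 5.099*I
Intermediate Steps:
Y(y) = 124*y (Y(y) = 62*(2*y) = 124*y)
m(U) = I*√26 (m(U) = √(-26) = I*√26)
Y(189) - m(114) = 124*189 - I*√26 = 23436 - I*√26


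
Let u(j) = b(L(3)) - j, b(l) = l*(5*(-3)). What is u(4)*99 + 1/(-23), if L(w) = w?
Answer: -111574/23 ≈ -4851.0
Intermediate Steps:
b(l) = -15*l (b(l) = l*(-15) = -15*l)
u(j) = -45 - j (u(j) = -15*3 - j = -45 - j)
u(4)*99 + 1/(-23) = (-45 - 1*4)*99 + 1/(-23) = (-45 - 4)*99 - 1/23 = -49*99 - 1/23 = -4851 - 1/23 = -111574/23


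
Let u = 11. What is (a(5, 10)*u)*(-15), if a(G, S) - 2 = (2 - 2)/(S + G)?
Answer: -330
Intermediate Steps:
a(G, S) = 2 (a(G, S) = 2 + (2 - 2)/(S + G) = 2 + 0/(G + S) = 2 + 0 = 2)
(a(5, 10)*u)*(-15) = (2*11)*(-15) = 22*(-15) = -330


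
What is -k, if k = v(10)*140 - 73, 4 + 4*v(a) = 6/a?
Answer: 192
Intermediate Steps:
v(a) = -1 + 3/(2*a) (v(a) = -1 + (6/a)/4 = -1 + 3/(2*a))
k = -192 (k = ((3/2 - 1*10)/10)*140 - 73 = ((3/2 - 10)/10)*140 - 73 = ((⅒)*(-17/2))*140 - 73 = -17/20*140 - 73 = -119 - 73 = -192)
-k = -1*(-192) = 192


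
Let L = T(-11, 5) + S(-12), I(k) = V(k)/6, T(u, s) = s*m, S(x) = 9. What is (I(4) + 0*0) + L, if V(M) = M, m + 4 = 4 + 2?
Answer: 59/3 ≈ 19.667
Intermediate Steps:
m = 2 (m = -4 + (4 + 2) = -4 + 6 = 2)
T(u, s) = 2*s (T(u, s) = s*2 = 2*s)
I(k) = k/6
L = 19 (L = 2*5 + 9 = 10 + 9 = 19)
(I(4) + 0*0) + L = ((⅙)*4 + 0*0) + 19 = (⅔ + 0) + 19 = ⅔ + 19 = 59/3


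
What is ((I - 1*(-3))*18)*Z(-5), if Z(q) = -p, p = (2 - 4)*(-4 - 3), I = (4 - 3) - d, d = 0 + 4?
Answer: 0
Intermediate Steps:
d = 4
I = -3 (I = (4 - 3) - 1*4 = 1 - 4 = -3)
p = 14 (p = -2*(-7) = 14)
Z(q) = -14 (Z(q) = -1*14 = -14)
((I - 1*(-3))*18)*Z(-5) = ((-3 - 1*(-3))*18)*(-14) = ((-3 + 3)*18)*(-14) = (0*18)*(-14) = 0*(-14) = 0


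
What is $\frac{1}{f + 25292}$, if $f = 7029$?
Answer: $\frac{1}{32321} \approx 3.094 \cdot 10^{-5}$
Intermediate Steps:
$\frac{1}{f + 25292} = \frac{1}{7029 + 25292} = \frac{1}{32321}$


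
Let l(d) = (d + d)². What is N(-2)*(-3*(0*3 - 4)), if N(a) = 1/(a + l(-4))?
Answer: 6/31 ≈ 0.19355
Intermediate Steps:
l(d) = 4*d² (l(d) = (2*d)² = 4*d²)
N(a) = 1/(64 + a) (N(a) = 1/(a + 4*(-4)²) = 1/(a + 4*16) = 1/(a + 64) = 1/(64 + a))
N(-2)*(-3*(0*3 - 4)) = (-3*(0*3 - 4))/(64 - 2) = (-3*(0 - 4))/62 = (-3*(-4))/62 = (1/62)*12 = 6/31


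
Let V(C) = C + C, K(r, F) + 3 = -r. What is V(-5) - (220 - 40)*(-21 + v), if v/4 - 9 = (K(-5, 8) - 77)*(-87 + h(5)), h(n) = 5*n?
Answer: -3350710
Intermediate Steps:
K(r, F) = -3 - r
v = 18636 (v = 36 + 4*(((-3 - 1*(-5)) - 77)*(-87 + 5*5)) = 36 + 4*(((-3 + 5) - 77)*(-87 + 25)) = 36 + 4*((2 - 77)*(-62)) = 36 + 4*(-75*(-62)) = 36 + 4*4650 = 36 + 18600 = 18636)
V(C) = 2*C
V(-5) - (220 - 40)*(-21 + v) = 2*(-5) - (220 - 40)*(-21 + 18636) = -10 - 180*18615 = -10 - 1*3350700 = -10 - 3350700 = -3350710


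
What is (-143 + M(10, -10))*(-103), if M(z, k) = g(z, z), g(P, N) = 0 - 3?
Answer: 15038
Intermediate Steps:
g(P, N) = -3
M(z, k) = -3
(-143 + M(10, -10))*(-103) = (-143 - 3)*(-103) = -146*(-103) = 15038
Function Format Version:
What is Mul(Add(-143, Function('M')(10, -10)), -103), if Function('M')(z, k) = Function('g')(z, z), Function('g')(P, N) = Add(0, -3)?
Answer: 15038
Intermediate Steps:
Function('g')(P, N) = -3
Function('M')(z, k) = -3
Mul(Add(-143, Function('M')(10, -10)), -103) = Mul(Add(-143, -3), -103) = Mul(-146, -103) = 15038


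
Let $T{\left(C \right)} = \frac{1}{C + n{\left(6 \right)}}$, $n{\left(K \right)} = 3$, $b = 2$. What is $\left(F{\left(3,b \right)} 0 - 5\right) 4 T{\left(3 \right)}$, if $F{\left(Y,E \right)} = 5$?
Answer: $- \frac{10}{3} \approx -3.3333$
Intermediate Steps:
$T{\left(C \right)} = \frac{1}{3 + C}$ ($T{\left(C \right)} = \frac{1}{C + 3} = \frac{1}{3 + C}$)
$\left(F{\left(3,b \right)} 0 - 5\right) 4 T{\left(3 \right)} = \frac{\left(5 \cdot 0 - 5\right) 4}{3 + 3} = \frac{\left(0 - 5\right) 4}{6} = \left(-5\right) 4 \cdot \frac{1}{6} = \left(-20\right) \frac{1}{6} = - \frac{10}{3}$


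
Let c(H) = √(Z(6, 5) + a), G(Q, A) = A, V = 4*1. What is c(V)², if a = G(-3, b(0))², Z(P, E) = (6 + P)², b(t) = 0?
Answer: 144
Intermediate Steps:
V = 4
a = 0 (a = 0² = 0)
c(H) = 12 (c(H) = √((6 + 6)² + 0) = √(12² + 0) = √(144 + 0) = √144 = 12)
c(V)² = 12² = 144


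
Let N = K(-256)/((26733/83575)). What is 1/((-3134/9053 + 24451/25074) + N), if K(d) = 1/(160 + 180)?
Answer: 9824794214004/6269838997649 ≈ 1.5670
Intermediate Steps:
K(d) = 1/340
N = 16715/1817844 (N = 1/(340*((26733/83575))) = 1/(340*((26733*(1/83575)))) = 1/(340*(26733/83575)) = (1/340)*(83575/26733) = 16715/1817844 ≈ 0.0091950)
1/((-3134/9053 + 24451/25074) + N) = 1/((-3134/9053 + 24451/25074) + 16715/1817844) = 1/((-3134*1/9053 + 24451*(1/25074)) + 16715/1817844) = 1/((-3134/9053 + 3493/3582) + 16715/1817844) = 1/(20396141/32427846 + 16715/1817844) = 1/(6269838997649/9824794214004) = 9824794214004/6269838997649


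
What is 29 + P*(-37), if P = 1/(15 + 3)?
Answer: 485/18 ≈ 26.944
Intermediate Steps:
P = 1/18 ≈ 0.055556
29 + P*(-37) = 29 + (1/18)*(-37) = 29 - 37/18 = 485/18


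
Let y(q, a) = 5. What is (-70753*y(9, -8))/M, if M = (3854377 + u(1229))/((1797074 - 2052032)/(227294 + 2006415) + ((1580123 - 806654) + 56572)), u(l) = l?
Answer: -655905001774972915/8612301822654 ≈ -76159.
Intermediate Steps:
M = 8612301822654/1854069797111 (M = (3854377 + 1229)/((1797074 - 2052032)/(227294 + 2006415) + ((1580123 - 806654) + 56572)) = 3855606/(-254958/2233709 + (773469 + 56572)) = 3855606/(-254958*1/2233709 + 830041) = 3855606/(-254958/2233709 + 830041) = 3855606/(1854069797111/2233709) = 3855606*(2233709/1854069797111) = 8612301822654/1854069797111 ≈ 4.6451)
(-70753*y(9, -8))/M = (-70753*5)/(8612301822654/1854069797111) = -353765*1854069797111/8612301822654 = -655905001774972915/8612301822654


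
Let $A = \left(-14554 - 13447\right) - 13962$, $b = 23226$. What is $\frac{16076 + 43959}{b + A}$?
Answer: $- \frac{60035}{18737} \approx -3.2041$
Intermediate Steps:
$A = -41963$ ($A = -28001 - 13962 = -41963$)
$\frac{16076 + 43959}{b + A} = \frac{16076 + 43959}{23226 - 41963} = \frac{60035}{-18737} = 60035 \left(- \frac{1}{18737}\right) = - \frac{60035}{18737}$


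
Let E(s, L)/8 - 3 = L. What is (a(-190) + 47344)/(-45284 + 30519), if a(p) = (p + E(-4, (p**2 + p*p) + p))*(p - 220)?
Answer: 236077396/14765 ≈ 15989.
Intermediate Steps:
E(s, L) = 24 + 8*L
a(p) = (-220 + p)*(24 + 9*p + 16*p**2) (a(p) = (p + (24 + 8*((p**2 + p*p) + p)))*(p - 220) = (p + (24 + 8*((p**2 + p**2) + p)))*(-220 + p) = (p + (24 + 8*(2*p**2 + p)))*(-220 + p) = (p + (24 + 8*(p + 2*p**2)))*(-220 + p) = (p + (24 + (8*p + 16*p**2)))*(-220 + p) = (p + (24 + 8*p + 16*p**2))*(-220 + p) = (24 + 9*p + 16*p**2)*(-220 + p) = (-220 + p)*(24 + 9*p + 16*p**2))
(a(-190) + 47344)/(-45284 + 30519) = ((-5280 - 3511*(-190)**2 - 1956*(-190) + 16*(-190)**3) + 47344)/(-45284 + 30519) = ((-5280 - 3511*36100 + 371640 + 16*(-6859000)) + 47344)/(-14765) = ((-5280 - 126747100 + 371640 - 109744000) + 47344)*(-1/14765) = (-236124740 + 47344)*(-1/14765) = -236077396*(-1/14765) = 236077396/14765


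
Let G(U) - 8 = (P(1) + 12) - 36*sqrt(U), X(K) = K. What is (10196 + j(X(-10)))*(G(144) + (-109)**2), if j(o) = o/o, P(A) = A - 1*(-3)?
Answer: 116990181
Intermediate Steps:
P(A) = 3 + A (P(A) = A + 3 = 3 + A)
j(o) = 1
G(U) = 24 - 36*sqrt(U) (G(U) = 8 + (((3 + 1) + 12) - 36*sqrt(U)) = 8 + ((4 + 12) - 36*sqrt(U)) = 8 + (16 - 36*sqrt(U)) = 24 - 36*sqrt(U))
(10196 + j(X(-10)))*(G(144) + (-109)**2) = (10196 + 1)*((24 - 36*sqrt(144)) + (-109)**2) = 10197*((24 - 36*12) + 11881) = 10197*((24 - 432) + 11881) = 10197*(-408 + 11881) = 10197*11473 = 116990181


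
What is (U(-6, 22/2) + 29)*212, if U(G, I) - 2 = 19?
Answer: 10600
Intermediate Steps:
U(G, I) = 21 (U(G, I) = 2 + 19 = 21)
(U(-6, 22/2) + 29)*212 = (21 + 29)*212 = 50*212 = 10600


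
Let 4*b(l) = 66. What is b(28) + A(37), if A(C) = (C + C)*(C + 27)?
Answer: 9505/2 ≈ 4752.5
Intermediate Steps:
A(C) = 2*C*(27 + C) (A(C) = (2*C)*(27 + C) = 2*C*(27 + C))
b(l) = 33/2 (b(l) = (1/4)*66 = 33/2)
b(28) + A(37) = 33/2 + 2*37*(27 + 37) = 33/2 + 2*37*64 = 33/2 + 4736 = 9505/2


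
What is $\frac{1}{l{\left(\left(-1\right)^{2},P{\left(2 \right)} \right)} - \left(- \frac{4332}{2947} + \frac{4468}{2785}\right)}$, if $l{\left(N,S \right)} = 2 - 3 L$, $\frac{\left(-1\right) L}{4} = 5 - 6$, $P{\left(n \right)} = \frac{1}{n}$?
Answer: $- \frac{8207395}{83176526} \approx -0.098674$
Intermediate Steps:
$L = 4$ ($L = - 4 \left(5 - 6\right) = \left(-4\right) \left(-1\right) = 4$)
$l{\left(N,S \right)} = -10$ ($l{\left(N,S \right)} = 2 - 12 = -10$)
$\frac{1}{l{\left(\left(-1\right)^{2},P{\left(2 \right)} \right)} - \left(- \frac{4332}{2947} + \frac{4468}{2785}\right)} = \frac{1}{-10 - \left(- \frac{4332}{2947} + \frac{4468}{2785}\right)} = \frac{1}{-10 - \frac{1102576}{8207395}} = \frac{1}{- \frac{83176526}{8207395}} = - \frac{8207395}{83176526}$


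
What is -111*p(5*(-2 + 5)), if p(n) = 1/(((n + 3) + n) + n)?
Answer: -37/16 ≈ -2.3125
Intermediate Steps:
p(n) = 1/(3 + 3*n) (p(n) = 1/(((3 + n) + n) + n) = 1/((3 + 2*n) + n) = 1/(3 + 3*n))
-111*p(5*(-2 + 5)) = -37/(1 + 5*(-2 + 5)) = -37/(1 + 5*3) = -37/(1 + 15) = -37/16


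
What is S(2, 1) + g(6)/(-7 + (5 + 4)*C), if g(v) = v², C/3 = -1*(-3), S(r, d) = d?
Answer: 55/37 ≈ 1.4865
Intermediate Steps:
C = 9 (C = 3*(-1*(-3)) = 3*3 = 9)
S(2, 1) + g(6)/(-7 + (5 + 4)*C) = 1 + 6²/(-7 + (5 + 4)*9) = 1 + 36/(-7 + 9*9) = 1 + 36/(-7 + 81) = 1 + 36/74 = 1 + (1/74)*36 = 1 + 18/37 = 55/37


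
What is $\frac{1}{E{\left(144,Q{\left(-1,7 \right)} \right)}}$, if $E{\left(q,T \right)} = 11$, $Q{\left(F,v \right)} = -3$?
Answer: $\frac{1}{11} \approx 0.090909$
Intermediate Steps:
$\frac{1}{E{\left(144,Q{\left(-1,7 \right)} \right)}} = \frac{1}{11}$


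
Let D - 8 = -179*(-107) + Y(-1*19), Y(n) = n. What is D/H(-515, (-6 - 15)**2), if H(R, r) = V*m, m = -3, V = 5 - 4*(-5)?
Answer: -19142/75 ≈ -255.23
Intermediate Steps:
V = 25 (V = 5 + 20 = 25)
H(R, r) = -75 (H(R, r) = 25*(-3) = -75)
D = 19142 (D = 8 + (-179*(-107) - 1*19) = 8 + (19153 - 19) = 8 + 19134 = 19142)
D/H(-515, (-6 - 15)**2) = 19142/(-75) = 19142*(-1/75) = -19142/75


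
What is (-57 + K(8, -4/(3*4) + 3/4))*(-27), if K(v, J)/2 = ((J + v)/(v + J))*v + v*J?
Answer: 927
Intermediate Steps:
K(v, J) = 2*v + 2*J*v (K(v, J) = 2*(((J + v)/(v + J))*v + v*J) = 2*(((J + v)/(J + v))*v + J*v) = 2*(1*v + J*v) = 2*(v + J*v) = 2*v + 2*J*v)
(-57 + K(8, -4/(3*4) + 3/4))*(-27) = (-57 + 2*8*(1 + (-4/(3*4) + 3/4)))*(-27) = (-57 + 2*8*(1 + (-4/12 + 3*(¼))))*(-27) = (-57 + 2*8*(1 + (-4*1/12 + ¾)))*(-27) = (-57 + 2*8*(1 + (-⅓ + ¾)))*(-27) = (-57 + 2*8*(1 + 5/12))*(-27) = (-57 + 2*8*(17/12))*(-27) = (-57 + 68/3)*(-27) = -103/3*(-27) = 927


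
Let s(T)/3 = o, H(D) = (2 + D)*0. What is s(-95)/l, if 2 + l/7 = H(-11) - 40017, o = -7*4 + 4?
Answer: 72/280133 ≈ 0.00025702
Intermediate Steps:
H(D) = 0
o = -24 (o = -28 + 4 = -24)
l = -280133 (l = -14 + 7*(0 - 40017) = -14 + 7*(-40017) = -14 - 280119 = -280133)
s(T) = -72 (s(T) = 3*(-24) = -72)
s(-95)/l = -72/(-280133) = -72*(-1/280133) = 72/280133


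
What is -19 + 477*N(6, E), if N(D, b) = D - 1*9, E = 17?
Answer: -1450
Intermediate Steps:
N(D, b) = -9 + D (N(D, b) = D - 9 = -9 + D)
-19 + 477*N(6, E) = -19 + 477*(-9 + 6) = -19 + 477*(-3) = -19 - 1431 = -1450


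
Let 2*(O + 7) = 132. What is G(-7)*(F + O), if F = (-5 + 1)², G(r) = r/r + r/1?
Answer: -450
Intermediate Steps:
G(r) = 1 + r (G(r) = 1 + r*1 = 1 + r)
O = 59 (O = -7 + (½)*132 = -7 + 66 = 59)
F = 16 (F = (-4)² = 16)
G(-7)*(F + O) = (1 - 7)*(16 + 59) = -6*75 = -450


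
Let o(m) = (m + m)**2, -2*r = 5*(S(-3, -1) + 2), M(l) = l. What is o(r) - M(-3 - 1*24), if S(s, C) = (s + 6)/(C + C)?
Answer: 133/4 ≈ 33.250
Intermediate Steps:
S(s, C) = (6 + s)/(2*C) (S(s, C) = (6 + s)/((2*C)) = (6 + s)*(1/(2*C)) = (6 + s)/(2*C))
r = -5/4 (r = -5*((1/2)*(6 - 3)/(-1) + 2)/2 = -5*((1/2)*(-1)*3 + 2)/2 = -5*(-3/2 + 2)/2 = -5/(2*2) = -1/2*5/2 = -5/4 ≈ -1.2500)
o(m) = 4*m**2 (o(m) = (2*m)**2 = 4*m**2)
o(r) - M(-3 - 1*24) = 4*(-5/4)**2 - (-3 - 1*24) = 4*(25/16) - (-3 - 24) = 25/4 - 1*(-27) = 25/4 + 27 = 133/4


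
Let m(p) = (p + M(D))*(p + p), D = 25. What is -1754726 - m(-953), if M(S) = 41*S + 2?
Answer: -1613682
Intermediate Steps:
M(S) = 2 + 41*S
m(p) = 2*p*(1027 + p) (m(p) = (p + (2 + 41*25))*(p + p) = (p + (2 + 1025))*(2*p) = (p + 1027)*(2*p) = (1027 + p)*(2*p) = 2*p*(1027 + p))
-1754726 - m(-953) = -1754726 - 2*(-953)*(1027 - 953) = -1754726 - 2*(-953)*74 = -1754726 - 1*(-141044) = -1754726 + 141044 = -1613682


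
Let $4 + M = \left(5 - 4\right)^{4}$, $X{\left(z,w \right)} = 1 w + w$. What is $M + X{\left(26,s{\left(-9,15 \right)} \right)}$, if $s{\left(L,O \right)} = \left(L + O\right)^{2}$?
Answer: $69$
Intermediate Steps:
$X{\left(z,w \right)} = 2 w$ ($X{\left(z,w \right)} = w + w = 2 w$)
$M = -3$ ($M = -4 + \left(5 - 4\right)^{4} = -4 + 1^{4} = -4 + 1 = -3$)
$M + X{\left(26,s{\left(-9,15 \right)} \right)} = -3 + 2 \left(-9 + 15\right)^{2} = -3 + 2 \cdot 6^{2} = -3 + 2 \cdot 36 = -3 + 72 = 69$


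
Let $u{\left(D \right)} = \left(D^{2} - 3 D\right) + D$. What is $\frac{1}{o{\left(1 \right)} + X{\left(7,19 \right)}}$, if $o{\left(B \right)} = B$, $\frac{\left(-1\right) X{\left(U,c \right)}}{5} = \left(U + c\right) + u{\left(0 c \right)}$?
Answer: $- \frac{1}{129} \approx -0.0077519$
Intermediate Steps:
$u{\left(D \right)} = D^{2} - 2 D$
$X{\left(U,c \right)} = - 5 U - 5 c$ ($X{\left(U,c \right)} = - 5 \left(\left(U + c\right) + 0 c \left(-2 + 0 c\right)\right) = - 5 \left(\left(U + c\right) + 0 \left(-2 + 0\right)\right) = - 5 \left(\left(U + c\right) + 0 \left(-2\right)\right) = - 5 \left(\left(U + c\right) + 0\right) = - 5 \left(U + c\right) = - 5 U - 5 c$)
$\frac{1}{o{\left(1 \right)} + X{\left(7,19 \right)}} = \frac{1}{1 - 130} = \frac{1}{-129} = - \frac{1}{129}$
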